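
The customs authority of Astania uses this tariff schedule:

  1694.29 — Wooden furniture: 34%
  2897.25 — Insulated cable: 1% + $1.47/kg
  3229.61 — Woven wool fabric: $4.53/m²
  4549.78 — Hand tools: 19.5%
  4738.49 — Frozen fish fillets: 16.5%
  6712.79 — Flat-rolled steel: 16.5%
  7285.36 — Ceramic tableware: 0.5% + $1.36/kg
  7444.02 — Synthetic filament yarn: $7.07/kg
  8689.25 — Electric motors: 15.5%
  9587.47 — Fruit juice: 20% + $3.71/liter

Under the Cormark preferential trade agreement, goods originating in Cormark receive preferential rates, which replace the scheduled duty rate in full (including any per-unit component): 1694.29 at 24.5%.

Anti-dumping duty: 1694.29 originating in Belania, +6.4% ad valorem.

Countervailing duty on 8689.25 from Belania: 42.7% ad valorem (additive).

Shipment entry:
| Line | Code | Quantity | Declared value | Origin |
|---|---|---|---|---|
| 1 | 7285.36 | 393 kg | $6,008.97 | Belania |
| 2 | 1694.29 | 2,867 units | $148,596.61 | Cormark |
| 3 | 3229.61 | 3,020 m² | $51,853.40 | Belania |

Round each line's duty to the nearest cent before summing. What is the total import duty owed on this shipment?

Line 1 (7285.36, Belania, 393 kg, $6,008.97):
Base rate for 7285.36 is 0.5% + $1.36/kg.
Duty = $6,008.97 × 0.5% + 393 × $1.36 = $564.52.
Line 2 (1694.29, Cormark, 2,867 units, $148,596.61):
Base rate for 1694.29 is 34%.
Origin Cormark qualifies under the Astania–Cormark agreement and 1694.29 is covered: preferential rate 24.5% applies instead.
The additional-duty order on 1694.29 targets Belania, not Cormark; it does not apply.
Duty = $148,596.61 × 24.5% = $36,406.17.
Line 3 (3229.61, Belania, 3,020 m², $51,853.40):
Base rate for 3229.61 is $4.53/m².
Duty = 3,020 × $4.53 = $13,680.60.
Total = $564.52 + $36,406.17 + $13,680.60 = $50,651.29.

$50,651.29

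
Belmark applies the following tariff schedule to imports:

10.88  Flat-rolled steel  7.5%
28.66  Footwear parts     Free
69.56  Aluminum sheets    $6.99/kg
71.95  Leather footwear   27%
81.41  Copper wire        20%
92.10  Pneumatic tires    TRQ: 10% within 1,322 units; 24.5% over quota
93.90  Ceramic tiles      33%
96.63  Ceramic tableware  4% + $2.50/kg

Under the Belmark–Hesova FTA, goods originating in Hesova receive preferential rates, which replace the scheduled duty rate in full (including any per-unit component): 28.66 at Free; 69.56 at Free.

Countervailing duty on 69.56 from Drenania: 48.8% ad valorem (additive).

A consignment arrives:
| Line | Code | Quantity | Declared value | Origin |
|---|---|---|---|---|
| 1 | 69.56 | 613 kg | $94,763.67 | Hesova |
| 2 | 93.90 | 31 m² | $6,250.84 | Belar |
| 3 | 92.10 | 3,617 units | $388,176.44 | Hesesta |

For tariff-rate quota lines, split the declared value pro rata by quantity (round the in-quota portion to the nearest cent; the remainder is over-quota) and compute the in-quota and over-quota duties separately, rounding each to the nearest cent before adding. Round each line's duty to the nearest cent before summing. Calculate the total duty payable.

$76,593.83

Line 1 (69.56, Hesova, 613 kg, $94,763.67):
Base rate for 69.56 is $6.99/kg.
Origin Hesova qualifies under the Belmark–Hesova agreement and 69.56 is covered: preferential rate Free applies instead.
The additional-duty order on 69.56 targets Drenania, not Hesova; it does not apply.
Duty = $94,763.67 × 0% = $0.00.
Line 2 (93.90, Belar, 31 m², $6,250.84):
Base rate for 93.90 is 33%.
Duty = $6,250.84 × 33% = $2,062.78.
Line 3 (92.10, Hesesta, 3,617 units, $388,176.44):
Code 92.10 is under a tariff-rate quota (threshold 1,322 units). In-quota: 1,322 units at 10%; over-quota: 2,295 units at 24.5%.
Pro-rata value split: in-quota = $388,176.44 × 1,322/3,617 = $141,877.04; over-quota = $388,176.44 − $141,877.04 = $246,299.40.
In-quota duty = $141,877.04 × 10% = $14,187.70. Over-quota duty = $246,299.40 × 24.5% = $60,343.35.
Line duty = $14,187.70 + $60,343.35 = $74,531.05.
Total = $0.00 + $2,062.78 + $74,531.05 = $76,593.83.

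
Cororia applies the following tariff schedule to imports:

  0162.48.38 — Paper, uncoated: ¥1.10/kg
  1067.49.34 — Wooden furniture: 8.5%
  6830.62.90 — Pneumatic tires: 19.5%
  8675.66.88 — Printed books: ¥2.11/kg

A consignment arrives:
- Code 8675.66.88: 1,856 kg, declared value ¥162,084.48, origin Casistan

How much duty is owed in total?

Line 1 (8675.66.88, Casistan, 1,856 kg, ¥162,084.48):
Base rate for 8675.66.88 is ¥2.11/kg.
Duty = 1,856 × ¥2.11 = ¥3,916.16.

¥3,916.16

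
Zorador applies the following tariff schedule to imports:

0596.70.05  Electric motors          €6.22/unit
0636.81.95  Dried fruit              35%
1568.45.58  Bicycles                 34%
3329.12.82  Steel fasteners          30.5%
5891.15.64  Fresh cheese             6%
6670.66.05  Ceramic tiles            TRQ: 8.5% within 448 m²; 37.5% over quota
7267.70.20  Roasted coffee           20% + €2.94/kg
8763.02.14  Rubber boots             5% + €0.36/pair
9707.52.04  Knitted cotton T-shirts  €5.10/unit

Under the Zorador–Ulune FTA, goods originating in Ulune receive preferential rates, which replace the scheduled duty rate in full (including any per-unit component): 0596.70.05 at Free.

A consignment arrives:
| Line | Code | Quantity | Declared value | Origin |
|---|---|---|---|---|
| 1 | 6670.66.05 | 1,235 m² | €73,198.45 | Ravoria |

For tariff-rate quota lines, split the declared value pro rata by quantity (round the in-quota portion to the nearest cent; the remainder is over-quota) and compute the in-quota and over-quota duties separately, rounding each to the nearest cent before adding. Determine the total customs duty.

€19,749.06

Line 1 (6670.66.05, Ravoria, 1,235 m², €73,198.45):
Code 6670.66.05 is under a tariff-rate quota (threshold 448 m²). In-quota: 448 m² at 8.5%; over-quota: 787 m² at 37.5%.
Pro-rata value split: in-quota = €73,198.45 × 448/1,235 = €26,552.96; over-quota = €73,198.45 − €26,552.96 = €46,645.49.
In-quota duty = €26,552.96 × 8.5% = €2,257.00. Over-quota duty = €46,645.49 × 37.5% = €17,492.06.
Line duty = €2,257.00 + €17,492.06 = €19,749.06.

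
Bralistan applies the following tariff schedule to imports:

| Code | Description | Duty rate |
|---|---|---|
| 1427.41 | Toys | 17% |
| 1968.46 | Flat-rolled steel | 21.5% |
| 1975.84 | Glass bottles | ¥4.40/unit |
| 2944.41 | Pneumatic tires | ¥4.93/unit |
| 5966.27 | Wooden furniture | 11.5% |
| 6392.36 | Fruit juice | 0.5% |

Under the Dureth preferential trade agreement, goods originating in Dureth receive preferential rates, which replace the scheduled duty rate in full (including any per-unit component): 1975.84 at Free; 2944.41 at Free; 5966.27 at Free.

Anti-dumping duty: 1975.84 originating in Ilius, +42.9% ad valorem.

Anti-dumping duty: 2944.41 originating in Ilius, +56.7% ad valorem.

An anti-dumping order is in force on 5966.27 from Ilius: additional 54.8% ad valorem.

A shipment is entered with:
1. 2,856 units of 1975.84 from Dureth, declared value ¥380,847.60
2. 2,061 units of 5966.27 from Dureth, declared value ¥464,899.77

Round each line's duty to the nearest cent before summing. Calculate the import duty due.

¥0.00

Line 1 (1975.84, Dureth, 2,856 units, ¥380,847.60):
Base rate for 1975.84 is ¥4.40/unit.
Origin Dureth qualifies under the Bralistan–Dureth agreement and 1975.84 is covered: preferential rate Free applies instead.
The additional-duty order on 1975.84 targets Ilius, not Dureth; it does not apply.
Duty = ¥380,847.60 × 0% = ¥0.00.
Line 2 (5966.27, Dureth, 2,061 units, ¥464,899.77):
Base rate for 5966.27 is 11.5%.
Origin Dureth qualifies under the Bralistan–Dureth agreement and 5966.27 is covered: preferential rate Free applies instead.
The additional-duty order on 5966.27 targets Ilius, not Dureth; it does not apply.
Duty = ¥464,899.77 × 0% = ¥0.00.
Total = ¥0.00 + ¥0.00 = ¥0.00.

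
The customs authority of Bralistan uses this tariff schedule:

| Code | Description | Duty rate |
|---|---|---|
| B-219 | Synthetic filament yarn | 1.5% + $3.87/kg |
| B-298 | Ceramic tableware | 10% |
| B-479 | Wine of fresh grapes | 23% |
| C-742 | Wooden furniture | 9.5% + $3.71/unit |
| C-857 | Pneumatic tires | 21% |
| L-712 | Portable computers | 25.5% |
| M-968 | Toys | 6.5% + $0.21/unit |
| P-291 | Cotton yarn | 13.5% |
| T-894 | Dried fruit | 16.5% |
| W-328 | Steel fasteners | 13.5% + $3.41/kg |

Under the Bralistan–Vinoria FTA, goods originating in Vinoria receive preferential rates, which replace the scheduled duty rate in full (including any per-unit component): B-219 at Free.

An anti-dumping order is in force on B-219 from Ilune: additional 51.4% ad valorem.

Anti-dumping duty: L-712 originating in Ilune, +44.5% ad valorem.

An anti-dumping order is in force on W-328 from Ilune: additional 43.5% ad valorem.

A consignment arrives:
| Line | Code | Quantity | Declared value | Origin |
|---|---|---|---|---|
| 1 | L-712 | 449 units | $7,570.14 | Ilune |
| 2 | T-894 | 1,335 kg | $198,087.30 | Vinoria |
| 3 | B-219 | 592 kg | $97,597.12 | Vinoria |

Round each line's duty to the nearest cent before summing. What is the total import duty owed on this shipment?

$37,983.50

Line 1 (L-712, Ilune, 449 units, $7,570.14):
Base rate for L-712 is 25.5%.
Additional duty on L-712 from Ilune: +44.5%. Applied ad valorem rate: 25.5% + 44.5% = 70%.
Duty = $7,570.14 × 70% = $5,299.10.
Line 2 (T-894, Vinoria, 1,335 kg, $198,087.30):
Base rate for T-894 is 16.5%.
Origin Vinoria is the FTA partner but T-894 is not on the preference list; base rate stands.
Duty = $198,087.30 × 16.5% = $32,684.40.
Line 3 (B-219, Vinoria, 592 kg, $97,597.12):
Base rate for B-219 is 1.5% + $3.87/kg.
Origin Vinoria qualifies under the Bralistan–Vinoria agreement and B-219 is covered: preferential rate Free applies instead.
The additional-duty order on B-219 targets Ilune, not Vinoria; it does not apply.
Duty = $97,597.12 × 0% = $0.00.
Total = $5,299.10 + $32,684.40 + $0.00 = $37,983.50.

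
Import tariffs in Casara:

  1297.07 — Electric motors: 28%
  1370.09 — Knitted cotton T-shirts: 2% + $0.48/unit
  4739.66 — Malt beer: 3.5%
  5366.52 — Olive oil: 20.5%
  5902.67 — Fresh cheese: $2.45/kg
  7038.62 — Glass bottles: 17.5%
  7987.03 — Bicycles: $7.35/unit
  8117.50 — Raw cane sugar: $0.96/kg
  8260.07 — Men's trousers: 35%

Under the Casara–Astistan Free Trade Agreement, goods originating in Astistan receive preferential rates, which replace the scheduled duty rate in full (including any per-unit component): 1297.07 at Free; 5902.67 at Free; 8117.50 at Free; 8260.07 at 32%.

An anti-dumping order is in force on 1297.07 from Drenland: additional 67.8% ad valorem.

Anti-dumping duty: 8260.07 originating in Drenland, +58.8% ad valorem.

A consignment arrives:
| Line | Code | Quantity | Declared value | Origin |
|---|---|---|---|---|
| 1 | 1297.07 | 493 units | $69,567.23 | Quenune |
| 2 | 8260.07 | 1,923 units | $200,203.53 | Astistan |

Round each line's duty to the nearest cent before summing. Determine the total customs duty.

Line 1 (1297.07, Quenune, 493 units, $69,567.23):
Base rate for 1297.07 is 28%.
1297.07 has an FTA preferential rate, but origin Quenune is not Astistan; base rate stands.
The additional-duty order on 1297.07 targets Drenland, not Quenune; it does not apply.
Duty = $69,567.23 × 28% = $19,478.82.
Line 2 (8260.07, Astistan, 1,923 units, $200,203.53):
Base rate for 8260.07 is 35%.
Origin Astistan qualifies under the Casara–Astistan agreement and 8260.07 is covered: preferential rate 32% applies instead.
The additional-duty order on 8260.07 targets Drenland, not Astistan; it does not apply.
Duty = $200,203.53 × 32% = $64,065.13.
Total = $19,478.82 + $64,065.13 = $83,543.95.

$83,543.95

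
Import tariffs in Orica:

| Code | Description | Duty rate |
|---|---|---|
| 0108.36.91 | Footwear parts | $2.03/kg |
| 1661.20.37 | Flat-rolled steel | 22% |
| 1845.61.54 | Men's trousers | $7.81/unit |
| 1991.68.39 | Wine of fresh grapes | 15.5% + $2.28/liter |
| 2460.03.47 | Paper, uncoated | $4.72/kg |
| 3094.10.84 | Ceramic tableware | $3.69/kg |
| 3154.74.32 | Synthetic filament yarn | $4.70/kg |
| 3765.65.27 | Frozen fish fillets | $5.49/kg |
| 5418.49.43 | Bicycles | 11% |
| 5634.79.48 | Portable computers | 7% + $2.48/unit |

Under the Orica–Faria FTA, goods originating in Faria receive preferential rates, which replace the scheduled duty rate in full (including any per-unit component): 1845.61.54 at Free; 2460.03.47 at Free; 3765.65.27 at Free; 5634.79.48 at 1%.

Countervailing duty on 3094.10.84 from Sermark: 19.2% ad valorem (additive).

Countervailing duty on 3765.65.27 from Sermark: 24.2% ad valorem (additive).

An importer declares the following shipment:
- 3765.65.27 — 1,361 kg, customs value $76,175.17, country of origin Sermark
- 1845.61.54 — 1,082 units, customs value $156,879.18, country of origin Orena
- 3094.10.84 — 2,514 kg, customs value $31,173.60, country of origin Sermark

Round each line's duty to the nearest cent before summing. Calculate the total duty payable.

Line 1 (3765.65.27, Sermark, 1,361 kg, $76,175.17):
Base rate for 3765.65.27 is $5.49/kg.
3765.65.27 has an FTA preferential rate, but origin Sermark is not Faria; base rate stands.
Additional duty on 3765.65.27 from Sermark: +24.2% ad valorem. Applied ad valorem rate = 24.2%.
Duty = $76,175.17 × 24.2% + 1,361 × $5.49 = $25,906.28.
Line 2 (1845.61.54, Orena, 1,082 units, $156,879.18):
Base rate for 1845.61.54 is $7.81/unit.
1845.61.54 has an FTA preferential rate, but origin Orena is not Faria; base rate stands.
Duty = 1,082 × $7.81 = $8,450.42.
Line 3 (3094.10.84, Sermark, 2,514 kg, $31,173.60):
Base rate for 3094.10.84 is $3.69/kg.
Additional duty on 3094.10.84 from Sermark: +19.2% ad valorem. Applied ad valorem rate = 19.2%.
Duty = $31,173.60 × 19.2% + 2,514 × $3.69 = $15,261.99.
Total = $25,906.28 + $8,450.42 + $15,261.99 = $49,618.69.

$49,618.69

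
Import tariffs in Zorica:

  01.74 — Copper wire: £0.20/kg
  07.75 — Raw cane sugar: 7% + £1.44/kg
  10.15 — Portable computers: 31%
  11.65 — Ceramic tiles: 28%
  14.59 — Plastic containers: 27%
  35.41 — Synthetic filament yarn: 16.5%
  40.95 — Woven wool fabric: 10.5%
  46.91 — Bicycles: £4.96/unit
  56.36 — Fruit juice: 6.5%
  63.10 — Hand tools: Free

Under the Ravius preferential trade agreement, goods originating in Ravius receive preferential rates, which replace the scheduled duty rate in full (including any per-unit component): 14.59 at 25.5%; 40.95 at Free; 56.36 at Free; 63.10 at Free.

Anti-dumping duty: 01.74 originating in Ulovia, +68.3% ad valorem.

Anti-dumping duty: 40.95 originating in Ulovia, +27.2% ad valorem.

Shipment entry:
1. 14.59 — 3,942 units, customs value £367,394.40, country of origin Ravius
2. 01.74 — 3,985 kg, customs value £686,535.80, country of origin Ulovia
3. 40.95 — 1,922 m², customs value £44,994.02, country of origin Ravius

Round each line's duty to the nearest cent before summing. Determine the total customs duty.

£563,386.52

Line 1 (14.59, Ravius, 3,942 units, £367,394.40):
Base rate for 14.59 is 27%.
Origin Ravius qualifies under the Zorica–Ravius agreement and 14.59 is covered: preferential rate 25.5% applies instead.
Duty = £367,394.40 × 25.5% = £93,685.57.
Line 2 (01.74, Ulovia, 3,985 kg, £686,535.80):
Base rate for 01.74 is £0.20/kg.
Additional duty on 01.74 from Ulovia: +68.3% ad valorem. Applied ad valorem rate = 68.3%.
Duty = £686,535.80 × 68.3% + 3,985 × £0.20 = £469,700.95.
Line 3 (40.95, Ravius, 1,922 m², £44,994.02):
Base rate for 40.95 is 10.5%.
Origin Ravius qualifies under the Zorica–Ravius agreement and 40.95 is covered: preferential rate Free applies instead.
The additional-duty order on 40.95 targets Ulovia, not Ravius; it does not apply.
Duty = £44,994.02 × 0% = £0.00.
Total = £93,685.57 + £469,700.95 + £0.00 = £563,386.52.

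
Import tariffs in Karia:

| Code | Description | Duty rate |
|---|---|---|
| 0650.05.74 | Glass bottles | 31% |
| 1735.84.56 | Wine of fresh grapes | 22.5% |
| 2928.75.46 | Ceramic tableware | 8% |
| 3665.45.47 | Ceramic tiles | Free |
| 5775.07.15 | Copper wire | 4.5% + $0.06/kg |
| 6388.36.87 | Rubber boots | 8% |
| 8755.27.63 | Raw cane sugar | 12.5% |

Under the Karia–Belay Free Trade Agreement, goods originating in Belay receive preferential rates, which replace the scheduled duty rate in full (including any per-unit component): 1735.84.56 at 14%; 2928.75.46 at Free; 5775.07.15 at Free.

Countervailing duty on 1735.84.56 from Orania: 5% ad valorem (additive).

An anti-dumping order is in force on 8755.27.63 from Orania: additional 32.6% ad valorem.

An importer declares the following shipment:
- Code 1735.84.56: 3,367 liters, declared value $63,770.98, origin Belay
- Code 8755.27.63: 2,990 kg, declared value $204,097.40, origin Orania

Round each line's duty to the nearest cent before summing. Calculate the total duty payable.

$100,975.87

Line 1 (1735.84.56, Belay, 3,367 liters, $63,770.98):
Base rate for 1735.84.56 is 22.5%.
Origin Belay qualifies under the Karia–Belay agreement and 1735.84.56 is covered: preferential rate 14% applies instead.
The additional-duty order on 1735.84.56 targets Orania, not Belay; it does not apply.
Duty = $63,770.98 × 14% = $8,927.94.
Line 2 (8755.27.63, Orania, 2,990 kg, $204,097.40):
Base rate for 8755.27.63 is 12.5%.
Additional duty on 8755.27.63 from Orania: +32.6%. Applied ad valorem rate: 12.5% + 32.6% = 45.1%.
Duty = $204,097.40 × 45.1% = $92,047.93.
Total = $8,927.94 + $92,047.93 = $100,975.87.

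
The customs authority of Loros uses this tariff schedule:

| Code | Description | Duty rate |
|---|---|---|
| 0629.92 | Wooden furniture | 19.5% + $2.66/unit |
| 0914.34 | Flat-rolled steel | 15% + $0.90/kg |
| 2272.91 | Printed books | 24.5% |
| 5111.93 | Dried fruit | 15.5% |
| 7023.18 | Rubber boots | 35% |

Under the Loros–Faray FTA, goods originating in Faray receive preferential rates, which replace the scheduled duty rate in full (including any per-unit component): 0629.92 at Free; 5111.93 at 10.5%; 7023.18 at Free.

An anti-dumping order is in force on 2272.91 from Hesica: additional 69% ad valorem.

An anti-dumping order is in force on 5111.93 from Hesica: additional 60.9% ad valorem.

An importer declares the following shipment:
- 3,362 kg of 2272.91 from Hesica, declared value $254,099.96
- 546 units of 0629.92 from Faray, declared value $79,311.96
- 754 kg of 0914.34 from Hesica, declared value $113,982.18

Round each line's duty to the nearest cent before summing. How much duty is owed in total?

$255,359.39

Line 1 (2272.91, Hesica, 3,362 kg, $254,099.96):
Base rate for 2272.91 is 24.5%.
Additional duty on 2272.91 from Hesica: +69%. Applied ad valorem rate: 24.5% + 69% = 93.5%.
Duty = $254,099.96 × 93.5% = $237,583.46.
Line 2 (0629.92, Faray, 546 units, $79,311.96):
Base rate for 0629.92 is 19.5% + $2.66/unit.
Origin Faray qualifies under the Loros–Faray agreement and 0629.92 is covered: preferential rate Free applies instead.
Duty = $79,311.96 × 0% = $0.00.
Line 3 (0914.34, Hesica, 754 kg, $113,982.18):
Base rate for 0914.34 is 15% + $0.90/kg.
Duty = $113,982.18 × 15% + 754 × $0.90 = $17,775.93.
Total = $237,583.46 + $0.00 + $17,775.93 = $255,359.39.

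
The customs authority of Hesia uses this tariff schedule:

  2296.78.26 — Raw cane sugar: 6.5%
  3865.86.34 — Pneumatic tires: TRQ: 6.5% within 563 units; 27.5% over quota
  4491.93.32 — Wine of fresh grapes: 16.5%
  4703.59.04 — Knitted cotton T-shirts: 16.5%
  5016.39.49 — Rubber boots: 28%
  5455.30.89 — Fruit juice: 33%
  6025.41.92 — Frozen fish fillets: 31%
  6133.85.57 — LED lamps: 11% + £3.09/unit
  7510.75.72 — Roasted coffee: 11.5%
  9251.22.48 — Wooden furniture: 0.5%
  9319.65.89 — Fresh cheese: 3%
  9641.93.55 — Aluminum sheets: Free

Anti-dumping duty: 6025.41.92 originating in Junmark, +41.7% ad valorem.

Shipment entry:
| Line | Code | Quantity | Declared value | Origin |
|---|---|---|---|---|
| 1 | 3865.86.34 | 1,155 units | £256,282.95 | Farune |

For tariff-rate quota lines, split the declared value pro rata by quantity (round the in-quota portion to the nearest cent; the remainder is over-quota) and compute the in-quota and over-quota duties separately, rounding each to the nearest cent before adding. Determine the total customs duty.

Line 1 (3865.86.34, Farune, 1,155 units, £256,282.95):
Code 3865.86.34 is under a tariff-rate quota (threshold 563 units). In-quota: 563 units at 6.5%; over-quota: 592 units at 27.5%.
Pro-rata value split: in-quota = £256,282.95 × 563/1,155 = £124,924.07; over-quota = £256,282.95 − £124,924.07 = £131,358.88.
In-quota duty = £124,924.07 × 6.5% = £8,120.06. Over-quota duty = £131,358.88 × 27.5% = £36,123.69.
Line duty = £8,120.06 + £36,123.69 = £44,243.75.

£44,243.75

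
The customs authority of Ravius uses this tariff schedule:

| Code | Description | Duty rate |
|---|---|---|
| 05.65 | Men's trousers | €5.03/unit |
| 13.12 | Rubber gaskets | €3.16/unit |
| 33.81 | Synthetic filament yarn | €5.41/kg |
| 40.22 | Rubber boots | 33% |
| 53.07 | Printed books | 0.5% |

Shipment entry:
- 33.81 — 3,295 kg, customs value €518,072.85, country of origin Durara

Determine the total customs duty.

Line 1 (33.81, Durara, 3,295 kg, €518,072.85):
Base rate for 33.81 is €5.41/kg.
Duty = 3,295 × €5.41 = €17,825.95.

€17,825.95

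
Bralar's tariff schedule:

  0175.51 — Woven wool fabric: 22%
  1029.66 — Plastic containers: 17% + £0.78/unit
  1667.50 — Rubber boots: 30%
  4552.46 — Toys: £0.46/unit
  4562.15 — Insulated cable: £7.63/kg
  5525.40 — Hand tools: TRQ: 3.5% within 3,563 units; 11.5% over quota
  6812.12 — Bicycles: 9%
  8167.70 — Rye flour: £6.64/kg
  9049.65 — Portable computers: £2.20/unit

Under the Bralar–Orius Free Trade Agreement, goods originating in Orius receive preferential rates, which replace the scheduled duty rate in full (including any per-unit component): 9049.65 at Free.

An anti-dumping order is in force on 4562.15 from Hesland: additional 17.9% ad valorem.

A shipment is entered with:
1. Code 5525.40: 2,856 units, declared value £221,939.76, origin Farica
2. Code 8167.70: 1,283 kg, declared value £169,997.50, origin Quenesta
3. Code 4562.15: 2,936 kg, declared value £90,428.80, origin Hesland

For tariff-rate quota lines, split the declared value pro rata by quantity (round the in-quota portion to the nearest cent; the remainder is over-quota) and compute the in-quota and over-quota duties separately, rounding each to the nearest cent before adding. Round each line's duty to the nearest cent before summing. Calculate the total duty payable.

£54,875.45

Line 1 (5525.40, Farica, 2,856 units, £221,939.76):
Code 5525.40 is under a tariff-rate quota (threshold 3,563 units). Quantity 2,856 units is within the quota, so the in-quota rate 3.5% applies to the full value.
Duty = £221,939.76 × 3.5% = £7,767.89.
Line 2 (8167.70, Quenesta, 1,283 kg, £169,997.50):
Base rate for 8167.70 is £6.64/kg.
Duty = 1,283 × £6.64 = £8,519.12.
Line 3 (4562.15, Hesland, 2,936 kg, £90,428.80):
Base rate for 4562.15 is £7.63/kg.
Additional duty on 4562.15 from Hesland: +17.9% ad valorem. Applied ad valorem rate = 17.9%.
Duty = £90,428.80 × 17.9% + 2,936 × £7.63 = £38,588.44.
Total = £7,767.89 + £8,519.12 + £38,588.44 = £54,875.45.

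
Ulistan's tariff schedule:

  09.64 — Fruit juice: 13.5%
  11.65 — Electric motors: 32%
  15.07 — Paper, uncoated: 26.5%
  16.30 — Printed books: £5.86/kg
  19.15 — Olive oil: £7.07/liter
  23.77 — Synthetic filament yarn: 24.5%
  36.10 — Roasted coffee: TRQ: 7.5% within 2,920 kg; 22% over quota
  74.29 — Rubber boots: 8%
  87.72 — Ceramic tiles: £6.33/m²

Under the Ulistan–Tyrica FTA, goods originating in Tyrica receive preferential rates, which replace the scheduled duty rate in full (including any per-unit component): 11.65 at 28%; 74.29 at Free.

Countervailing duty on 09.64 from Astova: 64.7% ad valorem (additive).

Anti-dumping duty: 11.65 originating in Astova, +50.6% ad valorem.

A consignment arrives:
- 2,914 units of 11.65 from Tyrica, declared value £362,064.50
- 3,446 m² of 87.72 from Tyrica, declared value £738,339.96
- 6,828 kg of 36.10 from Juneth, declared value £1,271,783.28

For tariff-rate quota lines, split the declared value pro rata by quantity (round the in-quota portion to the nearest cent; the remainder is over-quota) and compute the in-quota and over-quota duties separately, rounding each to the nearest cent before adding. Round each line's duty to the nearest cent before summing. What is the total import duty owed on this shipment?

Line 1 (11.65, Tyrica, 2,914 units, £362,064.50):
Base rate for 11.65 is 32%.
Origin Tyrica qualifies under the Ulistan–Tyrica agreement and 11.65 is covered: preferential rate 28% applies instead.
The additional-duty order on 11.65 targets Astova, not Tyrica; it does not apply.
Duty = £362,064.50 × 28% = £101,378.06.
Line 2 (87.72, Tyrica, 3,446 m², £738,339.96):
Base rate for 87.72 is £6.33/m².
Origin Tyrica is the FTA partner but 87.72 is not on the preference list; base rate stands.
Duty = 3,446 × £6.33 = £21,813.18.
Line 3 (36.10, Juneth, 6,828 kg, £1,271,783.28):
Code 36.10 is under a tariff-rate quota (threshold 2,920 kg). In-quota: 2,920 kg at 7.5%; over-quota: 3,908 kg at 22%.
Pro-rata value split: in-quota = £1,271,783.28 × 2,920/6,828 = £543,879.20; over-quota = £1,271,783.28 − £543,879.20 = £727,904.08.
In-quota duty = £543,879.20 × 7.5% = £40,790.94. Over-quota duty = £727,904.08 × 22% = £160,138.90.
Line duty = £40,790.94 + £160,138.90 = £200,929.84.
Total = £101,378.06 + £21,813.18 + £200,929.84 = £324,121.08.

£324,121.08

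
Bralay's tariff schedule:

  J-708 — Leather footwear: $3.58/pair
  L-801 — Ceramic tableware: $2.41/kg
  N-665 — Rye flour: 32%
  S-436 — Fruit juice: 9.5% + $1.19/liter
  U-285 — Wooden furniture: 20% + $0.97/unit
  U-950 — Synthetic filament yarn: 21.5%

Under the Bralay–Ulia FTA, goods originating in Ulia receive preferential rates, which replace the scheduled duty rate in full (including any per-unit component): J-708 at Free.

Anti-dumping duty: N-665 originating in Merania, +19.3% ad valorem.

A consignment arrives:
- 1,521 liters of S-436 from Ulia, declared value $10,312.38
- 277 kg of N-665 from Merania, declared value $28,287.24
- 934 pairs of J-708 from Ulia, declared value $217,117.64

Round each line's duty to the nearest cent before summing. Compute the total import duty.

Line 1 (S-436, Ulia, 1,521 liters, $10,312.38):
Base rate for S-436 is 9.5% + $1.19/liter.
Origin Ulia is the FTA partner but S-436 is not on the preference list; base rate stands.
Duty = $10,312.38 × 9.5% + 1,521 × $1.19 = $2,789.67.
Line 2 (N-665, Merania, 277 kg, $28,287.24):
Base rate for N-665 is 32%.
Additional duty on N-665 from Merania: +19.3%. Applied ad valorem rate: 32% + 19.3% = 51.3%.
Duty = $28,287.24 × 51.3% = $14,511.35.
Line 3 (J-708, Ulia, 934 pairs, $217,117.64):
Base rate for J-708 is $3.58/pair.
Origin Ulia qualifies under the Bralay–Ulia agreement and J-708 is covered: preferential rate Free applies instead.
Duty = $217,117.64 × 0% = $0.00.
Total = $2,789.67 + $14,511.35 + $0.00 = $17,301.02.

$17,301.02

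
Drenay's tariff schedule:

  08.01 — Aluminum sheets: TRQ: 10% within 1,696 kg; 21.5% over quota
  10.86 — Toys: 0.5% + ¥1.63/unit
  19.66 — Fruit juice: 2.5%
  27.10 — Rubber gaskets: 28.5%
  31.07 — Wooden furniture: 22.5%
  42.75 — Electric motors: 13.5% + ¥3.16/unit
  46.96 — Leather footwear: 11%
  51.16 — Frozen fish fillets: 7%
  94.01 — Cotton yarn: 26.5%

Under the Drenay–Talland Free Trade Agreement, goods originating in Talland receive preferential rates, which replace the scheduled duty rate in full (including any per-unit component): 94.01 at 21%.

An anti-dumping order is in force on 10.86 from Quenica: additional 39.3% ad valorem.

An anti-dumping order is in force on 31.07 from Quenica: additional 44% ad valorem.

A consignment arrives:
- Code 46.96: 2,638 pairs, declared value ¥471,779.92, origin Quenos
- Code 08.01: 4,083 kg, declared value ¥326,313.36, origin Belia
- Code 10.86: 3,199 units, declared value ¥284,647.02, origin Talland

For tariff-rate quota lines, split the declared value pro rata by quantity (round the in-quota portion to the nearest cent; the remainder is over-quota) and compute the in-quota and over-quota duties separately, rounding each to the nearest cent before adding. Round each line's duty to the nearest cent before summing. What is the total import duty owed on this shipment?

Line 1 (46.96, Quenos, 2,638 pairs, ¥471,779.92):
Base rate for 46.96 is 11%.
Duty = ¥471,779.92 × 11% = ¥51,895.79.
Line 2 (08.01, Belia, 4,083 kg, ¥326,313.36):
Code 08.01 is under a tariff-rate quota (threshold 1,696 kg). In-quota: 1,696 kg at 10%; over-quota: 2,387 kg at 21.5%.
Pro-rata value split: in-quota = ¥326,313.36 × 1,696/4,083 = ¥135,544.32; over-quota = ¥326,313.36 − ¥135,544.32 = ¥190,769.04.
In-quota duty = ¥135,544.32 × 10% = ¥13,554.43. Over-quota duty = ¥190,769.04 × 21.5% = ¥41,015.34.
Line duty = ¥13,554.43 + ¥41,015.34 = ¥54,569.77.
Line 3 (10.86, Talland, 3,199 units, ¥284,647.02):
Base rate for 10.86 is 0.5% + ¥1.63/unit.
Origin Talland is the FTA partner but 10.86 is not on the preference list; base rate stands.
The additional-duty order on 10.86 targets Quenica, not Talland; it does not apply.
Duty = ¥284,647.02 × 0.5% + 3,199 × ¥1.63 = ¥6,637.61.
Total = ¥51,895.79 + ¥54,569.77 + ¥6,637.61 = ¥113,103.17.

¥113,103.17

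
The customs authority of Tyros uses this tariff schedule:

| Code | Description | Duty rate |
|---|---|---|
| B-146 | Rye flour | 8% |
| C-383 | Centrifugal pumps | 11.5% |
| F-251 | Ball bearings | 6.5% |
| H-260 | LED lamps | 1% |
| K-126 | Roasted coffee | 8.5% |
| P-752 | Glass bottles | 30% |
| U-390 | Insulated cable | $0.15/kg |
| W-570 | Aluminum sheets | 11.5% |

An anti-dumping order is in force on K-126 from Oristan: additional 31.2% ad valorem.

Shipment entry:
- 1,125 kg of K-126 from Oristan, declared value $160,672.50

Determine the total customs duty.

Line 1 (K-126, Oristan, 1,125 kg, $160,672.50):
Base rate for K-126 is 8.5%.
Additional duty on K-126 from Oristan: +31.2%. Applied ad valorem rate: 8.5% + 31.2% = 39.7%.
Duty = $160,672.50 × 39.7% = $63,786.98.

$63,786.98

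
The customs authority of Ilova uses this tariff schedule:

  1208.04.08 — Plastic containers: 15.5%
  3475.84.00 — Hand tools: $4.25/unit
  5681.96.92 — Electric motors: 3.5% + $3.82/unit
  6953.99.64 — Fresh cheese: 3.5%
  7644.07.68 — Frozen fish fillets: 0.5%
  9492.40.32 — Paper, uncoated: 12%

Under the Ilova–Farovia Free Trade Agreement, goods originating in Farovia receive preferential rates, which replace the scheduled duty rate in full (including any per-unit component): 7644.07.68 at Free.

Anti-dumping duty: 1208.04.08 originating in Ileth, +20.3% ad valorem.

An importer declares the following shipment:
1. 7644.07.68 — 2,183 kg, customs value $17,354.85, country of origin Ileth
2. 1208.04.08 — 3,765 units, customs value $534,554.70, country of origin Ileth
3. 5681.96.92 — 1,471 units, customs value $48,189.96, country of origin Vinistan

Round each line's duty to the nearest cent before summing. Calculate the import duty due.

Line 1 (7644.07.68, Ileth, 2,183 kg, $17,354.85):
Base rate for 7644.07.68 is 0.5%.
7644.07.68 has an FTA preferential rate, but origin Ileth is not Farovia; base rate stands.
Duty = $17,354.85 × 0.5% = $86.77.
Line 2 (1208.04.08, Ileth, 3,765 units, $534,554.70):
Base rate for 1208.04.08 is 15.5%.
Additional duty on 1208.04.08 from Ileth: +20.3%. Applied ad valorem rate: 15.5% + 20.3% = 35.8%.
Duty = $534,554.70 × 35.8% = $191,370.58.
Line 3 (5681.96.92, Vinistan, 1,471 units, $48,189.96):
Base rate for 5681.96.92 is 3.5% + $3.82/unit.
Duty = $48,189.96 × 3.5% + 1,471 × $3.82 = $7,305.87.
Total = $86.77 + $191,370.58 + $7,305.87 = $198,763.22.

$198,763.22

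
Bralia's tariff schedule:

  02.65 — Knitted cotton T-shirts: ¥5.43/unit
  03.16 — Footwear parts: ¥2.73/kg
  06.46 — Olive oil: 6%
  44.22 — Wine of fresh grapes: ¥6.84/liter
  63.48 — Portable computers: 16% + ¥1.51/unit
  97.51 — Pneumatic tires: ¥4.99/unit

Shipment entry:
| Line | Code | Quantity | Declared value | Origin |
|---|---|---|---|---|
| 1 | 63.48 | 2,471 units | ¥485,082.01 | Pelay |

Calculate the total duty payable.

Line 1 (63.48, Pelay, 2,471 units, ¥485,082.01):
Base rate for 63.48 is 16% + ¥1.51/unit.
Duty = ¥485,082.01 × 16% + 2,471 × ¥1.51 = ¥81,344.33.

¥81,344.33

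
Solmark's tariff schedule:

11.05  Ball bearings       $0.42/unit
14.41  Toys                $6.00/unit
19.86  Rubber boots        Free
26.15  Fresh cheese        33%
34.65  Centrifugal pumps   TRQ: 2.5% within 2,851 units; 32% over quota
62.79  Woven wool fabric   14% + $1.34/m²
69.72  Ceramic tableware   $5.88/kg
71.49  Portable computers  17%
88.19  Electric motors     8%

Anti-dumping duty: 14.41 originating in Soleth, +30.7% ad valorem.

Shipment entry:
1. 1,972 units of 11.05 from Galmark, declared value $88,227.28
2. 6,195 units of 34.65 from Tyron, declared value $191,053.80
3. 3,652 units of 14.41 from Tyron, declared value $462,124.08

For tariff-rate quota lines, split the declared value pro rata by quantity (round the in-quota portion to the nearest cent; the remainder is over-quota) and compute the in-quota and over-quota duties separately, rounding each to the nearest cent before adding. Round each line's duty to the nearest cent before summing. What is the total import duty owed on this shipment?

Line 1 (11.05, Galmark, 1,972 units, $88,227.28):
Base rate for 11.05 is $0.42/unit.
Duty = 1,972 × $0.42 = $828.24.
Line 2 (34.65, Tyron, 6,195 units, $191,053.80):
Code 34.65 is under a tariff-rate quota (threshold 2,851 units). In-quota: 2,851 units at 2.5%; over-quota: 3,344 units at 32%.
Pro-rata value split: in-quota = $191,053.80 × 2,851/6,195 = $87,924.84; over-quota = $191,053.80 − $87,924.84 = $103,128.96.
In-quota duty = $87,924.84 × 2.5% = $2,198.12. Over-quota duty = $103,128.96 × 32% = $33,001.27.
Line duty = $2,198.12 + $33,001.27 = $35,199.39.
Line 3 (14.41, Tyron, 3,652 units, $462,124.08):
Base rate for 14.41 is $6.00/unit.
The additional-duty order on 14.41 targets Soleth, not Tyron; it does not apply.
Duty = 3,652 × $6.00 = $21,912.00.
Total = $828.24 + $35,199.39 + $21,912.00 = $57,939.63.

$57,939.63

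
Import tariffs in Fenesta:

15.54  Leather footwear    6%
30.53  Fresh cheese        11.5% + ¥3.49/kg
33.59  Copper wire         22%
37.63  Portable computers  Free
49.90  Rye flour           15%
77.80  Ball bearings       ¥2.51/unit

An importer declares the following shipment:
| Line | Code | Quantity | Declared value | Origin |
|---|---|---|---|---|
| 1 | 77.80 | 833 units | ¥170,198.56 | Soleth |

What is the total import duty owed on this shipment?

Line 1 (77.80, Soleth, 833 units, ¥170,198.56):
Base rate for 77.80 is ¥2.51/unit.
Duty = 833 × ¥2.51 = ¥2,090.83.

¥2,090.83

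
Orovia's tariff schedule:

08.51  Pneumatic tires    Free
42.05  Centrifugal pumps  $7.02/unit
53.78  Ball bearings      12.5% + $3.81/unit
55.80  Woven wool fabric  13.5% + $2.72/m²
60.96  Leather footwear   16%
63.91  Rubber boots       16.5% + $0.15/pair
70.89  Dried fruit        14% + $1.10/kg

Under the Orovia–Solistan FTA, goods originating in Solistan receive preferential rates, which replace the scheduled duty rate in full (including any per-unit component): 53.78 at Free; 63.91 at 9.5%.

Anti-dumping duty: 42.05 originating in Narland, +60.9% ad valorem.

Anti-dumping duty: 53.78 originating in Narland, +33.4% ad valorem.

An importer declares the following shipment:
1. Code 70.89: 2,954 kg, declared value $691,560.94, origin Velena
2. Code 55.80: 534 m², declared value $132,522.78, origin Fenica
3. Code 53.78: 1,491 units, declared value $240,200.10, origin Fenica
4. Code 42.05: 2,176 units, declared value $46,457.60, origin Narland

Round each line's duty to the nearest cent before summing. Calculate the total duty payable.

Line 1 (70.89, Velena, 2,954 kg, $691,560.94):
Base rate for 70.89 is 14% + $1.10/kg.
Duty = $691,560.94 × 14% + 2,954 × $1.10 = $100,067.93.
Line 2 (55.80, Fenica, 534 m², $132,522.78):
Base rate for 55.80 is 13.5% + $2.72/m².
Duty = $132,522.78 × 13.5% + 534 × $2.72 = $19,343.06.
Line 3 (53.78, Fenica, 1,491 units, $240,200.10):
Base rate for 53.78 is 12.5% + $3.81/unit.
53.78 has an FTA preferential rate, but origin Fenica is not Solistan; base rate stands.
The additional-duty order on 53.78 targets Narland, not Fenica; it does not apply.
Duty = $240,200.10 × 12.5% + 1,491 × $3.81 = $35,705.72.
Line 4 (42.05, Narland, 2,176 units, $46,457.60):
Base rate for 42.05 is $7.02/unit.
Additional duty on 42.05 from Narland: +60.9% ad valorem. Applied ad valorem rate = 60.9%.
Duty = $46,457.60 × 60.9% + 2,176 × $7.02 = $43,568.20.
Total = $100,067.93 + $19,343.06 + $35,705.72 + $43,568.20 = $198,684.91.

$198,684.91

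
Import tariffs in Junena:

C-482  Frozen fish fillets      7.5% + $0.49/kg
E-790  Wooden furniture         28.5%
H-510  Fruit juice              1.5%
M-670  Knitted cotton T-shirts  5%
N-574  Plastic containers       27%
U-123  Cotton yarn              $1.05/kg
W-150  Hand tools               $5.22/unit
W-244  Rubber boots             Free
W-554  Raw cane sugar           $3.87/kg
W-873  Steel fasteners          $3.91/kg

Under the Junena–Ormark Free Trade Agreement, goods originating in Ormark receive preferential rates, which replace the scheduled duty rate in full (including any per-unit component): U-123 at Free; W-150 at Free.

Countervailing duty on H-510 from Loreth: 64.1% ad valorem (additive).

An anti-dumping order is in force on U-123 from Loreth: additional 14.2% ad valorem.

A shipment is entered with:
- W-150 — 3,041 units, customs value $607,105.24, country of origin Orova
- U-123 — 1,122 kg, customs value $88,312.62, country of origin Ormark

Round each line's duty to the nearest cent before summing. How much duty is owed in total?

Line 1 (W-150, Orova, 3,041 units, $607,105.24):
Base rate for W-150 is $5.22/unit.
W-150 has an FTA preferential rate, but origin Orova is not Ormark; base rate stands.
Duty = 3,041 × $5.22 = $15,874.02.
Line 2 (U-123, Ormark, 1,122 kg, $88,312.62):
Base rate for U-123 is $1.05/kg.
Origin Ormark qualifies under the Junena–Ormark agreement and U-123 is covered: preferential rate Free applies instead.
The additional-duty order on U-123 targets Loreth, not Ormark; it does not apply.
Duty = $88,312.62 × 0% = $0.00.
Total = $15,874.02 + $0.00 = $15,874.02.

$15,874.02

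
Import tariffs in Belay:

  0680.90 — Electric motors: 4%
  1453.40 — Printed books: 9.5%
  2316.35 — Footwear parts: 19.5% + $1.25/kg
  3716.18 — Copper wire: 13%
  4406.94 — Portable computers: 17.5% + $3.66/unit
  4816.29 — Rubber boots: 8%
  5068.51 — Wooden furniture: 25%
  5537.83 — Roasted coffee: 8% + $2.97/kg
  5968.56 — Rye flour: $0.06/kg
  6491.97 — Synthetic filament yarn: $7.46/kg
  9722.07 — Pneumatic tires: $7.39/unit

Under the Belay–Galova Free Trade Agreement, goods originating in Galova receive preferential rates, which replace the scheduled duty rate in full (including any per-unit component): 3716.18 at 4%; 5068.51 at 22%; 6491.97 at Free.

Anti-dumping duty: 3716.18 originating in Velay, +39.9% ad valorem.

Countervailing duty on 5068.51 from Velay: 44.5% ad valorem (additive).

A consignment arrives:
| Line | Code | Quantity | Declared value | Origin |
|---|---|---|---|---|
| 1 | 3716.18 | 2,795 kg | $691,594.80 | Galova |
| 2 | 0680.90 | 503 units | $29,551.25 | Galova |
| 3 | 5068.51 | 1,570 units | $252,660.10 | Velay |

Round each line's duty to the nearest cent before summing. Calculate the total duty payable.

Line 1 (3716.18, Galova, 2,795 kg, $691,594.80):
Base rate for 3716.18 is 13%.
Origin Galova qualifies under the Belay–Galova agreement and 3716.18 is covered: preferential rate 4% applies instead.
The additional-duty order on 3716.18 targets Velay, not Galova; it does not apply.
Duty = $691,594.80 × 4% = $27,663.79.
Line 2 (0680.90, Galova, 503 units, $29,551.25):
Base rate for 0680.90 is 4%.
Origin Galova is the FTA partner but 0680.90 is not on the preference list; base rate stands.
Duty = $29,551.25 × 4% = $1,182.05.
Line 3 (5068.51, Velay, 1,570 units, $252,660.10):
Base rate for 5068.51 is 25%.
5068.51 has an FTA preferential rate, but origin Velay is not Galova; base rate stands.
Additional duty on 5068.51 from Velay: +44.5%. Applied ad valorem rate: 25% + 44.5% = 69.5%.
Duty = $252,660.10 × 69.5% = $175,598.77.
Total = $27,663.79 + $1,182.05 + $175,598.77 = $204,444.61.

$204,444.61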